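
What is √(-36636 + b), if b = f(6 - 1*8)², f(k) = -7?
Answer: I*√36587 ≈ 191.28*I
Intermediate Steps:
b = 49 (b = (-7)² = 49)
√(-36636 + b) = √(-36636 + 49) = √(-36587) = I*√36587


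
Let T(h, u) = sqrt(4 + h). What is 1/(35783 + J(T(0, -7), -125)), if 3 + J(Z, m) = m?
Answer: 1/35655 ≈ 2.8047e-5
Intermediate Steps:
J(Z, m) = -3 + m
1/(35783 + J(T(0, -7), -125)) = 1/(35783 + (-3 - 125)) = 1/(35783 - 128) = 1/35655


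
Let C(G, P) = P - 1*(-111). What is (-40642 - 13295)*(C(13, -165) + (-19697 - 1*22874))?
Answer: 2299064625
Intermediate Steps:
C(G, P) = 111 + P (C(G, P) = P + 111 = 111 + P)
(-40642 - 13295)*(C(13, -165) + (-19697 - 1*22874)) = (-40642 - 13295)*((111 - 165) + (-19697 - 1*22874)) = -53937*(-54 + (-19697 - 22874)) = -53937*(-54 - 42571) = -53937*(-42625) = 2299064625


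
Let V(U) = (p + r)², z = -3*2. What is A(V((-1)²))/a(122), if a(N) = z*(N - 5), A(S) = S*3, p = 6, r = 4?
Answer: -50/117 ≈ -0.42735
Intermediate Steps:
z = -6
V(U) = 100 (V(U) = (6 + 4)² = 10² = 100)
A(S) = 3*S
a(N) = 30 - 6*N (a(N) = -6*(N - 5) = -6*(-5 + N) = 30 - 6*N)
A(V((-1)²))/a(122) = (3*100)/(30 - 6*122) = 300/(30 - 732) = 300/(-702) = 300*(-1/702) = -50/117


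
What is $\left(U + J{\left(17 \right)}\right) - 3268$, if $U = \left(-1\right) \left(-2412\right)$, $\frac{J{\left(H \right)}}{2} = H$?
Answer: $-822$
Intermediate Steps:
$J{\left(H \right)} = 2 H$
$U = 2412$
$\left(U + J{\left(17 \right)}\right) - 3268 = \left(2412 + 2 \cdot 17\right) - 3268 = \left(2412 + 34\right) - 3268 = 2446 - 3268 = -822$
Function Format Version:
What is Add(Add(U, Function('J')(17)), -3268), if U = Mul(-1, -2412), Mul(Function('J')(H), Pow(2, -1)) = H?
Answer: -822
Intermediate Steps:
Function('J')(H) = Mul(2, H)
U = 2412
Add(Add(U, Function('J')(17)), -3268) = Add(Add(2412, Mul(2, 17)), -3268) = Add(Add(2412, 34), -3268) = Add(2446, -3268) = -822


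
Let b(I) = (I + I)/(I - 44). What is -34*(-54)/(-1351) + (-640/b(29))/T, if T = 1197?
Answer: -389444/319029 ≈ -1.2207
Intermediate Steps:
b(I) = 2*I/(-44 + I) (b(I) = (2*I)/(-44 + I) = 2*I/(-44 + I))
-34*(-54)/(-1351) + (-640/b(29))/T = -34*(-54)/(-1351) - 640/(2*29/(-44 + 29))/1197 = 1836*(-1/1351) - 640/(2*29/(-15))*(1/1197) = -1836/1351 - 640/(2*29*(-1/15))*(1/1197) = -1836/1351 - 640/(-58/15)*(1/1197) = -1836/1351 - 640*(-15/58)*(1/1197) = -1836/1351 + (4800/29)*(1/1197) = -1836/1351 + 1600/11571 = -389444/319029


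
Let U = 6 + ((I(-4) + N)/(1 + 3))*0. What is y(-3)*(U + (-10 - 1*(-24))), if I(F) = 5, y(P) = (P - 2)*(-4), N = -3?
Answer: 400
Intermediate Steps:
y(P) = 8 - 4*P (y(P) = (-2 + P)*(-4) = 8 - 4*P)
U = 6 (U = 6 + ((5 - 3)/(1 + 3))*0 = 6 + (2/4)*0 = 6 + (2*(1/4))*0 = 6 + (1/2)*0 = 6 + 0 = 6)
y(-3)*(U + (-10 - 1*(-24))) = (8 - 4*(-3))*(6 + (-10 - 1*(-24))) = (8 + 12)*(6 + (-10 + 24)) = 20*(6 + 14) = 20*20 = 400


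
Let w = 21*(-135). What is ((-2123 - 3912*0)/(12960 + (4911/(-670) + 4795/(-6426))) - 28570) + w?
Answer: -62545035469235/1991552588 ≈ -31405.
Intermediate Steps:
w = -2835
((-2123 - 3912*0)/(12960 + (4911/(-670) + 4795/(-6426))) - 28570) + w = ((-2123 - 3912*0)/(12960 + (4911/(-670) + 4795/(-6426))) - 28570) - 2835 = ((-2123 + 0)/(12960 + (4911*(-1/670) + 4795*(-1/6426))) - 28570) - 2835 = (-2123/(12960 + (-4911/670 - 685/918)) - 28570) - 2835 = (-2123/(12960 - 1241812/153765) - 28570) - 2835 = (-2123/1991552588/153765 - 28570) - 2835 = (-2123*153765/1991552588 - 28570) - 2835 = (-326443095/1991552588 - 28570) - 2835 = -56898983882255/1991552588 - 2835 = -62545035469235/1991552588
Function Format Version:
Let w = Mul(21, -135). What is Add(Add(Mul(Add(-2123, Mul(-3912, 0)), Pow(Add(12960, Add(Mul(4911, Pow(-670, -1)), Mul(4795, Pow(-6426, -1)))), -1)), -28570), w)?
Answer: Rational(-62545035469235, 1991552588) ≈ -31405.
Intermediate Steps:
w = -2835
Add(Add(Mul(Add(-2123, Mul(-3912, 0)), Pow(Add(12960, Add(Mul(4911, Pow(-670, -1)), Mul(4795, Pow(-6426, -1)))), -1)), -28570), w) = Add(Add(Mul(Add(-2123, Mul(-3912, 0)), Pow(Add(12960, Add(Mul(4911, Pow(-670, -1)), Mul(4795, Pow(-6426, -1)))), -1)), -28570), -2835) = Add(Add(Mul(Add(-2123, 0), Pow(Add(12960, Add(Mul(4911, Rational(-1, 670)), Mul(4795, Rational(-1, 6426)))), -1)), -28570), -2835) = Add(Add(Mul(-2123, Pow(Add(12960, Add(Rational(-4911, 670), Rational(-685, 918))), -1)), -28570), -2835) = Add(Add(Mul(-2123, Pow(Add(12960, Rational(-1241812, 153765)), -1)), -28570), -2835) = Add(Add(Mul(-2123, Pow(Rational(1991552588, 153765), -1)), -28570), -2835) = Add(Add(Mul(-2123, Rational(153765, 1991552588)), -28570), -2835) = Add(Add(Rational(-326443095, 1991552588), -28570), -2835) = Add(Rational(-56898983882255, 1991552588), -2835) = Rational(-62545035469235, 1991552588)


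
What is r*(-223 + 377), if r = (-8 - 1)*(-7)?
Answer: 9702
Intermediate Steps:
r = 63 (r = -9*(-7) = 63)
r*(-223 + 377) = 63*(-223 + 377) = 63*154 = 9702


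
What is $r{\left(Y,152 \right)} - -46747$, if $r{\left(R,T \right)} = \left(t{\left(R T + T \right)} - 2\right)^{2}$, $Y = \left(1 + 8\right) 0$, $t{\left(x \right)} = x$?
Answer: $69247$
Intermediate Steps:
$Y = 0$ ($Y = 9 \cdot 0 = 0$)
$r{\left(R,T \right)} = \left(-2 + T + R T\right)^{2}$ ($r{\left(R,T \right)} = \left(\left(R T + T\right) - 2\right)^{2} = \left(\left(T + R T\right) - 2\right)^{2} = \left(-2 + T + R T\right)^{2}$)
$r{\left(Y,152 \right)} - -46747 = \left(-2 + 152 \left(1 + 0\right)\right)^{2} - -46747 = \left(-2 + 152 \cdot 1\right)^{2} + 46747 = \left(-2 + 152\right)^{2} + 46747 = 150^{2} + 46747 = 22500 + 46747 = 69247$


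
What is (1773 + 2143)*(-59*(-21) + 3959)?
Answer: 20355368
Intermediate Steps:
(1773 + 2143)*(-59*(-21) + 3959) = 3916*(1239 + 3959) = 3916*5198 = 20355368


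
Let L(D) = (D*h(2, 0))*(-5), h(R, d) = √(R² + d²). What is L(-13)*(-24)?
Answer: -3120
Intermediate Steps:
L(D) = -10*D (L(D) = (D*√(2² + 0²))*(-5) = (D*√(4 + 0))*(-5) = (D*√4)*(-5) = (D*2)*(-5) = (2*D)*(-5) = -10*D)
L(-13)*(-24) = -10*(-13)*(-24) = 130*(-24) = -3120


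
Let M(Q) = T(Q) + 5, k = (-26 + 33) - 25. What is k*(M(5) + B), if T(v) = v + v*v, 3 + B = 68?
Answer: -1800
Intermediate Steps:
B = 65 (B = -3 + 68 = 65)
k = -18 (k = 7 - 25 = -18)
T(v) = v + v²
M(Q) = 5 + Q*(1 + Q) (M(Q) = Q*(1 + Q) + 5 = 5 + Q*(1 + Q))
k*(M(5) + B) = -18*((5 + 5*(1 + 5)) + 65) = -18*((5 + 5*6) + 65) = -18*((5 + 30) + 65) = -18*(35 + 65) = -18*100 = -1800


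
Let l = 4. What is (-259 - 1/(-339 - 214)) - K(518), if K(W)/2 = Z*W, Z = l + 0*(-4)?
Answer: -2434858/553 ≈ -4403.0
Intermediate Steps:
Z = 4 (Z = 4 + 0*(-4) = 4 + 0 = 4)
K(W) = 8*W (K(W) = 2*(4*W) = 8*W)
(-259 - 1/(-339 - 214)) - K(518) = (-259 - 1/(-339 - 214)) - 8*518 = (-259 - 1/(-553)) - 1*4144 = (-259 - 1/553*(-1)) - 4144 = (-259 + 1/553) - 4144 = -143226/553 - 4144 = -2434858/553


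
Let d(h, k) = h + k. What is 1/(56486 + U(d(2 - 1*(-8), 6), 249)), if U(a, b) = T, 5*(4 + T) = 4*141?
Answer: 5/282974 ≈ 1.7669e-5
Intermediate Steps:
T = 544/5 (T = -4 + (4*141)/5 = -4 + (⅕)*564 = -4 + 564/5 = 544/5 ≈ 108.80)
U(a, b) = 544/5
1/(56486 + U(d(2 - 1*(-8), 6), 249)) = 1/(56486 + 544/5) = 1/(282974/5) = 5/282974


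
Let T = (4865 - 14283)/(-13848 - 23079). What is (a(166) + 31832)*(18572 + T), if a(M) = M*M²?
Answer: 350995992870304/4103 ≈ 8.5546e+10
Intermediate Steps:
a(M) = M³
T = 9418/36927 (T = -9418/(-36927) = -9418*(-1/36927) = 9418/36927 ≈ 0.25504)
(a(166) + 31832)*(18572 + T) = (166³ + 31832)*(18572 + 9418/36927) = (4574296 + 31832)*(685817662/36927) = 4606128*(685817662/36927) = 350995992870304/4103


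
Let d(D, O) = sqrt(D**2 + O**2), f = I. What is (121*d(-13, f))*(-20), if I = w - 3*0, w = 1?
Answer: -2420*sqrt(170) ≈ -31553.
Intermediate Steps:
I = 1 (I = 1 - 3*0 = 1 + 0 = 1)
f = 1
(121*d(-13, f))*(-20) = (121*sqrt((-13)**2 + 1**2))*(-20) = (121*sqrt(169 + 1))*(-20) = (121*sqrt(170))*(-20) = -2420*sqrt(170)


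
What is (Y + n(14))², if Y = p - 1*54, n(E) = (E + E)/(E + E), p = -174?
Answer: 51529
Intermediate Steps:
n(E) = 1 (n(E) = (2*E)/((2*E)) = (2*E)*(1/(2*E)) = 1)
Y = -228 (Y = -174 - 1*54 = -174 - 54 = -228)
(Y + n(14))² = (-228 + 1)² = (-227)² = 51529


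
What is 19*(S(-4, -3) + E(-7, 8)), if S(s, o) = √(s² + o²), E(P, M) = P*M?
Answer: -969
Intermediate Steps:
E(P, M) = M*P
S(s, o) = √(o² + s²)
19*(S(-4, -3) + E(-7, 8)) = 19*(√((-3)² + (-4)²) + 8*(-7)) = 19*(√(9 + 16) - 56) = 19*(√25 - 56) = 19*(5 - 56) = 19*(-51) = -969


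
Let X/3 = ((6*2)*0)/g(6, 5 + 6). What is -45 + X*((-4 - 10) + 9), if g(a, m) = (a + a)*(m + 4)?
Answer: -45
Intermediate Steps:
g(a, m) = 2*a*(4 + m) (g(a, m) = (2*a)*(4 + m) = 2*a*(4 + m))
X = 0 (X = 3*(((6*2)*0)/((2*6*(4 + (5 + 6))))) = 3*((12*0)/((2*6*(4 + 11)))) = 3*(0/((2*6*15))) = 3*(0/180) = 3*(0*(1/180)) = 3*0 = 0)
-45 + X*((-4 - 10) + 9) = -45 + 0*((-4 - 10) + 9) = -45 + 0*(-14 + 9) = -45 + 0*(-5) = -45 + 0 = -45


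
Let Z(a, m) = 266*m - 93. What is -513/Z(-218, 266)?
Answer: -513/70663 ≈ -0.0072598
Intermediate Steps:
Z(a, m) = -93 + 266*m
-513/Z(-218, 266) = -513/(-93 + 266*266) = -513/(-93 + 70756) = -513/70663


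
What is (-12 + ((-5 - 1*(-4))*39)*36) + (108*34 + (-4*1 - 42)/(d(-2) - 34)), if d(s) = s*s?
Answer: 33863/15 ≈ 2257.5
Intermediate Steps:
d(s) = s²
(-12 + ((-5 - 1*(-4))*39)*36) + (108*34 + (-4*1 - 42)/(d(-2) - 34)) = (-12 + ((-5 - 1*(-4))*39)*36) + (108*34 + (-4*1 - 42)/((-2)² - 34)) = (-12 + ((-5 + 4)*39)*36) + (3672 + (-4 - 42)/(4 - 34)) = (-12 - 1*39*36) + (3672 - 46/(-30)) = (-12 - 39*36) + (3672 - 46*(-1/30)) = (-12 - 1404) + (3672 + 23/15) = -1416 + 55103/15 = 33863/15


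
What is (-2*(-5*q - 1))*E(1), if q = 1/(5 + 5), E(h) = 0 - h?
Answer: -3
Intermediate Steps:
E(h) = -h
q = ⅒ (q = 1/10 = ⅒ ≈ 0.10000)
(-2*(-5*q - 1))*E(1) = (-2*(-5*⅒ - 1))*(-1*1) = -2*(-½ - 1)*(-1) = -2*(-3/2)*(-1) = 3*(-1) = -3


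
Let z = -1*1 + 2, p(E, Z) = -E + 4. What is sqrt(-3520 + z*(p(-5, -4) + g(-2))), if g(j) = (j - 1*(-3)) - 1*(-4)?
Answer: I*sqrt(3506) ≈ 59.211*I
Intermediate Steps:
p(E, Z) = 4 - E
g(j) = 7 + j (g(j) = (j + 3) + 4 = (3 + j) + 4 = 7 + j)
z = 1 (z = -1 + 2 = 1)
sqrt(-3520 + z*(p(-5, -4) + g(-2))) = sqrt(-3520 + 1*((4 - 1*(-5)) + (7 - 2))) = sqrt(-3520 + 1*((4 + 5) + 5)) = sqrt(-3520 + 1*(9 + 5)) = sqrt(-3520 + 1*14) = sqrt(-3520 + 14) = sqrt(-3506) = I*sqrt(3506)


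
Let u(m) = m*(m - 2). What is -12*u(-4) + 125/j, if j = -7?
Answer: -2141/7 ≈ -305.86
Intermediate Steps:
u(m) = m*(-2 + m)
-12*u(-4) + 125/j = -(-48)*(-2 - 4) + 125/(-7) = -(-48)*(-6) + 125*(-⅐) = -12*24 - 125/7 = -288 - 125/7 = -2141/7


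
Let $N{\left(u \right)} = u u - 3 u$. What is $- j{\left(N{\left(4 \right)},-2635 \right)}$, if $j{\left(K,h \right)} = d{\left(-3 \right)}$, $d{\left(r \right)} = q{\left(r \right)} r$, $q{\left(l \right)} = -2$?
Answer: $-6$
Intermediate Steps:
$N{\left(u \right)} = u^{2} - 3 u$
$d{\left(r \right)} = - 2 r$
$j{\left(K,h \right)} = 6$ ($j{\left(K,h \right)} = \left(-2\right) \left(-3\right) = 6$)
$- j{\left(N{\left(4 \right)},-2635 \right)} = \left(-1\right) 6 = -6$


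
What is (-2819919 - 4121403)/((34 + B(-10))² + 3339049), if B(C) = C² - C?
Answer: -6941322/3359785 ≈ -2.0660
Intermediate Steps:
(-2819919 - 4121403)/((34 + B(-10))² + 3339049) = (-2819919 - 4121403)/((34 - 10*(-1 - 10))² + 3339049) = -6941322/((34 - 10*(-11))² + 3339049) = -6941322/((34 + 110)² + 3339049) = -6941322/(144² + 3339049) = -6941322/(20736 + 3339049) = -6941322/3359785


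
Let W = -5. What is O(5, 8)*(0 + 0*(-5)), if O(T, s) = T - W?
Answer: 0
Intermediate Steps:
O(T, s) = 5 + T (O(T, s) = T - 1*(-5) = T + 5 = 5 + T)
O(5, 8)*(0 + 0*(-5)) = (5 + 5)*(0 + 0*(-5)) = 10*(0 + 0) = 10*0 = 0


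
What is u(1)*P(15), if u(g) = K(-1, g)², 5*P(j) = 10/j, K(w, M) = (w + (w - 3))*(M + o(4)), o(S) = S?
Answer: 250/3 ≈ 83.333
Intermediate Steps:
K(w, M) = (-3 + 2*w)*(4 + M) (K(w, M) = (w + (w - 3))*(M + 4) = (w + (-3 + w))*(4 + M) = (-3 + 2*w)*(4 + M))
P(j) = 2/j (P(j) = (10/j)/5 = 2/j)
u(g) = (-20 - 5*g)² (u(g) = (-12 - 3*g + 8*(-1) + 2*g*(-1))² = (-12 - 3*g - 8 - 2*g)² = (-20 - 5*g)²)
u(1)*P(15) = (25*(4 + 1)²)*(2/15) = (25*5²)*(2*(1/15)) = (25*25)*(2/15) = 625*(2/15) = 250/3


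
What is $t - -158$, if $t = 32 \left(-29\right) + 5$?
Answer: $-765$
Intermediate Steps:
$t = -923$ ($t = -928 + 5 = -923$)
$t - -158 = -923 - -158 = -923 + 158 = -765$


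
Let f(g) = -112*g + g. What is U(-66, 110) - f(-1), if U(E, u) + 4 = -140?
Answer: -255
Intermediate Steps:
f(g) = -111*g
U(E, u) = -144 (U(E, u) = -4 - 140 = -144)
U(-66, 110) - f(-1) = -144 - (-111)*(-1) = -144 - 1*111 = -144 - 111 = -255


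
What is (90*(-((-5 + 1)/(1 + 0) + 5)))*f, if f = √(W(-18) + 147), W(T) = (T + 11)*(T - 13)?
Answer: -180*√91 ≈ -1717.1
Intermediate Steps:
W(T) = (-13 + T)*(11 + T) (W(T) = (11 + T)*(-13 + T) = (-13 + T)*(11 + T))
f = 2*√91 (f = √((-143 + (-18)² - 2*(-18)) + 147) = √((-143 + 324 + 36) + 147) = √(217 + 147) = √364 = 2*√91 ≈ 19.079)
(90*(-((-5 + 1)/(1 + 0) + 5)))*f = (90*(-((-5 + 1)/(1 + 0) + 5)))*(2*√91) = (90*(-(-4/1 + 5)))*(2*√91) = (90*(-(-4*1 + 5)))*(2*√91) = (90*(-(-4 + 5)))*(2*√91) = (90*(-1*1))*(2*√91) = (90*(-1))*(2*√91) = -180*√91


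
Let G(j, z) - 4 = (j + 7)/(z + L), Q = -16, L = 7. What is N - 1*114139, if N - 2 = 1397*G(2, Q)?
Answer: -109946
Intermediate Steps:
G(j, z) = 4 + (7 + j)/(7 + z) (G(j, z) = 4 + (j + 7)/(z + 7) = 4 + (7 + j)/(7 + z))
N = 4193 (N = 2 + 1397*((35 + 2 + 4*(-16))/(7 - 16)) = 2 + 1397*((35 + 2 - 64)/(-9)) = 2 + 1397*(-1/9*(-27)) = 2 + 1397*3 = 2 + 4191 = 4193)
N - 1*114139 = 4193 - 1*114139 = 4193 - 114139 = -109946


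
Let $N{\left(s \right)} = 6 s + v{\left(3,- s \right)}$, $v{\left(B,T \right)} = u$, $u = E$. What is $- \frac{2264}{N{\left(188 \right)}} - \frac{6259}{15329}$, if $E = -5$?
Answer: $- \frac{41733713}{17214467} \approx -2.4243$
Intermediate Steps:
$u = -5$
$v{\left(B,T \right)} = -5$
$N{\left(s \right)} = -5 + 6 s$ ($N{\left(s \right)} = 6 s - 5 = -5 + 6 s$)
$- \frac{2264}{N{\left(188 \right)}} - \frac{6259}{15329} = - \frac{2264}{-5 + 6 \cdot 188} - \frac{6259}{15329} = - \frac{2264}{-5 + 1128} - \frac{6259}{15329} = - \frac{2264}{1123} - \frac{6259}{15329} = - \frac{41733713}{17214467}$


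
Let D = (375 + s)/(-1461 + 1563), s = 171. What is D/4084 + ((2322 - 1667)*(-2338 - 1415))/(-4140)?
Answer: 237040733/399211 ≈ 593.77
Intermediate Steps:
D = 91/17 (D = (375 + 171)/(-1461 + 1563) = 546/102 = 546*(1/102) = 91/17 ≈ 5.3529)
D/4084 + ((2322 - 1667)*(-2338 - 1415))/(-4140) = (91/17)/4084 + ((2322 - 1667)*(-2338 - 1415))/(-4140) = (91/17)*(1/4084) + (655*(-3753))*(-1/4140) = 91/69428 - 2458215*(-1/4140) = 91/69428 + 54627/92 = 237040733/399211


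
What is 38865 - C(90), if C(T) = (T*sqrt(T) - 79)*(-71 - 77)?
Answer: 27173 + 39960*sqrt(10) ≈ 1.5354e+5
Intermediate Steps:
C(T) = 11692 - 148*T**(3/2) (C(T) = (T**(3/2) - 79)*(-148) = (-79 + T**(3/2))*(-148) = 11692 - 148*T**(3/2))
38865 - C(90) = 38865 - (11692 - 39960*sqrt(10)) = 38865 + (-11692 + 39960*sqrt(10)) = 27173 + 39960*sqrt(10)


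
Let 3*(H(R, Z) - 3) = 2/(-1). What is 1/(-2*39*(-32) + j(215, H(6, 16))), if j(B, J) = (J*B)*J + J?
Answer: 9/33020 ≈ 0.00027256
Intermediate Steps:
H(R, Z) = 7/3 (H(R, Z) = 3 + (2/(-1))/3 = 3 + (2*(-1))/3 = 3 + (1/3)*(-2) = 3 - 2/3 = 7/3)
j(B, J) = J + B*J**2 (j(B, J) = (B*J)*J + J = B*J**2 + J = J + B*J**2)
1/(-2*39*(-32) + j(215, H(6, 16))) = 1/(-2*39*(-32) + 7*(1 + 215*(7/3))/3) = 1/(-78*(-32) + 7*(1 + 1505/3)/3) = 1/(2496 + (7/3)*(1508/3)) = 1/(2496 + 10556/9) = 1/(33020/9) = 9/33020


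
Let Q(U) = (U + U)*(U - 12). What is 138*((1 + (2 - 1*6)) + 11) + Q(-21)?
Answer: 2490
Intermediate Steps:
Q(U) = 2*U*(-12 + U) (Q(U) = (2*U)*(-12 + U) = 2*U*(-12 + U))
138*((1 + (2 - 1*6)) + 11) + Q(-21) = 138*((1 + (2 - 1*6)) + 11) + 2*(-21)*(-12 - 21) = 138*((1 + (2 - 6)) + 11) + 2*(-21)*(-33) = 138*((1 - 4) + 11) + 1386 = 138*(-3 + 11) + 1386 = 138*8 + 1386 = 1104 + 1386 = 2490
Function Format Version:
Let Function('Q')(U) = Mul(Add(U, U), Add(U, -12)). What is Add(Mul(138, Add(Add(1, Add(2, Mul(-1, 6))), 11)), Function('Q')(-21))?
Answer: 2490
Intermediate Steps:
Function('Q')(U) = Mul(2, U, Add(-12, U)) (Function('Q')(U) = Mul(Mul(2, U), Add(-12, U)) = Mul(2, U, Add(-12, U)))
Add(Mul(138, Add(Add(1, Add(2, Mul(-1, 6))), 11)), Function('Q')(-21)) = Add(Mul(138, Add(Add(1, Add(2, Mul(-1, 6))), 11)), Mul(2, -21, Add(-12, -21))) = Add(Mul(138, Add(Add(1, Add(2, -6)), 11)), Mul(2, -21, -33)) = Add(Mul(138, Add(Add(1, -4), 11)), 1386) = Add(Mul(138, Add(-3, 11)), 1386) = Add(Mul(138, 8), 1386) = Add(1104, 1386) = 2490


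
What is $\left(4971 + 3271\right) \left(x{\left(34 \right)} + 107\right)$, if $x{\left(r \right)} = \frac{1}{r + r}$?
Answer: $\frac{29988517}{34} \approx 8.8202 \cdot 10^{5}$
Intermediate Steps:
$x{\left(r \right)} = \frac{1}{2 r}$
$\left(4971 + 3271\right) \left(x{\left(34 \right)} + 107\right) = \left(4971 + 3271\right) \left(\frac{1}{2 \cdot 34} + 107\right) = 8242 \left(\frac{1}{2} \cdot \frac{1}{34} + 107\right) = 8242 \left(\frac{1}{68} + 107\right) = 8242 \cdot \frac{7277}{68} = \frac{29988517}{34}$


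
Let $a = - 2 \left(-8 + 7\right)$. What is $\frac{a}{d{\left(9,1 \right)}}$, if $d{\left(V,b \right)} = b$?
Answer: $2$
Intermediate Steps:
$a = 2$ ($a = \left(-2\right) \left(-1\right) = 2$)
$\frac{a}{d{\left(9,1 \right)}} = \frac{2}{1} = 2 \cdot 1 = 2$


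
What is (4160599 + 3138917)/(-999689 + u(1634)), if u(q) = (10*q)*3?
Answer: -7299516/950669 ≈ -7.6783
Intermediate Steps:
u(q) = 30*q
(4160599 + 3138917)/(-999689 + u(1634)) = (4160599 + 3138917)/(-999689 + 30*1634) = 7299516/(-999689 + 49020) = 7299516/(-950669) = 7299516*(-1/950669) = -7299516/950669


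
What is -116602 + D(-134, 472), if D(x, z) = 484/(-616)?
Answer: -1632439/14 ≈ -1.1660e+5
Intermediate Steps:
D(x, z) = -11/14 (D(x, z) = 484*(-1/616) = -11/14)
-116602 + D(-134, 472) = -116602 - 11/14 = -1632439/14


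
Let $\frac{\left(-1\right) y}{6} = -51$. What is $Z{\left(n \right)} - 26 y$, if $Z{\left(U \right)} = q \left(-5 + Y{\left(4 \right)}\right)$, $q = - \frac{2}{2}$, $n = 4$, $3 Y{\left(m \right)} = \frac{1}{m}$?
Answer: $- \frac{95413}{12} \approx -7951.1$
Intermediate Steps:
$Y{\left(m \right)} = \frac{1}{3 m}$
$y = 306$ ($y = \left(-6\right) \left(-51\right) = 306$)
$q = -1$ ($q = \left(-2\right) \frac{1}{2} = -1$)
$Z{\left(U \right)} = \frac{59}{12}$ ($Z{\left(U \right)} = - (-5 + \frac{1}{3 \cdot 4}) = - (-5 + \frac{1}{3} \cdot \frac{1}{4}) = - (-5 + \frac{1}{12}) = \left(-1\right) \left(- \frac{59}{12}\right) = \frac{59}{12}$)
$Z{\left(n \right)} - 26 y = \frac{59}{12} - 7956 = - \frac{95413}{12}$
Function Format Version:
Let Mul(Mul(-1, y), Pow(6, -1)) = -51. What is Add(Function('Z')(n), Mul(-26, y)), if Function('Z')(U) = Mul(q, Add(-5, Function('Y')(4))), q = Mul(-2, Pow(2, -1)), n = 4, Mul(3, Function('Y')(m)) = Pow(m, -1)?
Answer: Rational(-95413, 12) ≈ -7951.1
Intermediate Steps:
Function('Y')(m) = Mul(Rational(1, 3), Pow(m, -1))
y = 306 (y = Mul(-6, -51) = 306)
q = -1 (q = Mul(-2, Rational(1, 2)) = -1)
Function('Z')(U) = Rational(59, 12) (Function('Z')(U) = Mul(-1, Add(-5, Mul(Rational(1, 3), Pow(4, -1)))) = Mul(-1, Add(-5, Mul(Rational(1, 3), Rational(1, 4)))) = Mul(-1, Add(-5, Rational(1, 12))) = Mul(-1, Rational(-59, 12)) = Rational(59, 12))
Add(Function('Z')(n), Mul(-26, y)) = Add(Rational(59, 12), Mul(-26, 306)) = Add(Rational(59, 12), -7956) = Rational(-95413, 12)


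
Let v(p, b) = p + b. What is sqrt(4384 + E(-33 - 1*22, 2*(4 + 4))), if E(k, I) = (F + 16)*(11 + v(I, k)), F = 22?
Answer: 2*sqrt(830) ≈ 57.619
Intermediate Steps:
v(p, b) = b + p
E(k, I) = 418 + 38*I + 38*k (E(k, I) = (22 + 16)*(11 + (k + I)) = 38*(11 + (I + k)) = 38*(11 + I + k) = 418 + 38*I + 38*k)
sqrt(4384 + E(-33 - 1*22, 2*(4 + 4))) = sqrt(4384 + (418 + 38*(2*(4 + 4)) + 38*(-33 - 1*22))) = sqrt(4384 + (418 + 38*(2*8) + 38*(-33 - 22))) = sqrt(4384 + (418 + 38*16 + 38*(-55))) = sqrt(4384 + (418 + 608 - 2090)) = sqrt(4384 - 1064) = sqrt(3320) = 2*sqrt(830)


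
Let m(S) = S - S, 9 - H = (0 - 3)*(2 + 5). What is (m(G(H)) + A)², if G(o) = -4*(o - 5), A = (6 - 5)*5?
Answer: 25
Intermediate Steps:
A = 5 (A = 1*5 = 5)
H = 30 (H = 9 - (0 - 3)*(2 + 5) = 9 - (-3)*7 = 9 - 1*(-21) = 9 + 21 = 30)
G(o) = 20 - 4*o (G(o) = -4*(-5 + o) = 20 - 4*o)
m(S) = 0
(m(G(H)) + A)² = (0 + 5)² = 5² = 25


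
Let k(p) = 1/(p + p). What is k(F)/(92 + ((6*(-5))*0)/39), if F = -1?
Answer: -1/184 ≈ -0.0054348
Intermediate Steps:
k(p) = 1/(2*p)
k(F)/(92 + ((6*(-5))*0)/39) = ((1/2)/(-1))/(92 + ((6*(-5))*0)/39) = ((1/2)*(-1))/(92 - 30*0*(1/39)) = -1/(2*(92 + 0*(1/39))) = -1/(2*(92 + 0)) = -1/2/92 = -1/2*1/92 = -1/184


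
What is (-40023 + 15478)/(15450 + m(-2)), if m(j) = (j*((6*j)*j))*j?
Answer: -24545/15546 ≈ -1.5789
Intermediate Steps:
m(j) = 6*j⁴ (m(j) = (j*(6*j²))*j = (6*j³)*j = 6*j⁴)
(-40023 + 15478)/(15450 + m(-2)) = (-40023 + 15478)/(15450 + 6*(-2)⁴) = -24545/(15450 + 6*16) = -24545/(15450 + 96) = -24545/15546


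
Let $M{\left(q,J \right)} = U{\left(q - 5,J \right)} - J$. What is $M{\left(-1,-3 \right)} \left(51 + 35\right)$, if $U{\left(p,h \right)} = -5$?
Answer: $-172$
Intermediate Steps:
$M{\left(q,J \right)} = -5 - J$
$M{\left(-1,-3 \right)} \left(51 + 35\right) = \left(-5 - -3\right) \left(51 + 35\right) = \left(-5 + 3\right) 86 = \left(-2\right) 86 = -172$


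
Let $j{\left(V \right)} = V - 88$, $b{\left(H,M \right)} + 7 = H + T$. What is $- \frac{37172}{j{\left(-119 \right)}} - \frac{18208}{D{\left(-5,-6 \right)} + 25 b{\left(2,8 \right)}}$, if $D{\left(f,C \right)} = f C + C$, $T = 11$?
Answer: $\frac{449812}{6003} \approx 74.931$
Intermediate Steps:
$b{\left(H,M \right)} = 4 + H$ ($b{\left(H,M \right)} = -7 + \left(H + 11\right) = -7 + \left(11 + H\right) = 4 + H$)
$D{\left(f,C \right)} = C + C f$ ($D{\left(f,C \right)} = C f + C = C + C f$)
$j{\left(V \right)} = -88 + V$ ($j{\left(V \right)} = V - 88 = -88 + V$)
$- \frac{37172}{j{\left(-119 \right)}} - \frac{18208}{D{\left(-5,-6 \right)} + 25 b{\left(2,8 \right)}} = - \frac{37172}{-88 - 119} - \frac{18208}{- 6 \left(1 - 5\right) + 25 \left(4 + 2\right)} = - \frac{37172}{-207} - \frac{18208}{\left(-6\right) \left(-4\right) + 25 \cdot 6} = \left(-37172\right) \left(- \frac{1}{207}\right) - \frac{18208}{24 + 150} = \frac{37172}{207} - \frac{18208}{174} = \frac{37172}{207} - \frac{9104}{87} = \frac{449812}{6003}$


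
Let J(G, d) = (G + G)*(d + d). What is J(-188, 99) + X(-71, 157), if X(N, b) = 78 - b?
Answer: -74527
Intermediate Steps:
J(G, d) = 4*G*d (J(G, d) = (2*G)*(2*d) = 4*G*d)
J(-188, 99) + X(-71, 157) = 4*(-188)*99 + (78 - 1*157) = -74448 + (78 - 157) = -74448 - 79 = -74527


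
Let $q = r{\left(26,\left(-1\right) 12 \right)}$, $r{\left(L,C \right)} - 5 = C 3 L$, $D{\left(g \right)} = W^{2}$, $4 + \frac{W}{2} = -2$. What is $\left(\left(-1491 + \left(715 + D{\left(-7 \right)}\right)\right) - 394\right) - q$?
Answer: $-95$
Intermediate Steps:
$W = -12$ ($W = -8 + 2 \left(-2\right) = -8 - 4 = -12$)
$D{\left(g \right)} = 144$ ($D{\left(g \right)} = \left(-12\right)^{2} = 144$)
$r{\left(L,C \right)} = 5 + 3 C L$ ($r{\left(L,C \right)} = 5 + C 3 L = 5 + 3 C L$)
$q = -931$ ($q = 5 + 3 \left(\left(-1\right) 12\right) 26 = 5 + 3 \left(-12\right) 26 = 5 - 936 = -931$)
$\left(\left(-1491 + \left(715 + D{\left(-7 \right)}\right)\right) - 394\right) - q = \left(\left(-1491 + \left(715 + 144\right)\right) - 394\right) - -931 = \left(\left(-1491 + 859\right) - 394\right) + 931 = \left(-632 - 394\right) + 931 = -1026 + 931 = -95$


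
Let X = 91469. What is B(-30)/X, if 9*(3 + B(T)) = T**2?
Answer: 97/91469 ≈ 0.0010605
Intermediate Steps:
B(T) = -3 + T**2/9
B(-30)/X = (-3 + (1/9)*(-30)**2)/91469 = (-3 + (1/9)*900)*(1/91469) = (-3 + 100)*(1/91469) = 97*(1/91469) = 97/91469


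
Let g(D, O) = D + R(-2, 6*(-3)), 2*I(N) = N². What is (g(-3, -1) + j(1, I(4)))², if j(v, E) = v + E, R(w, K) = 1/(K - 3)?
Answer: 15625/441 ≈ 35.431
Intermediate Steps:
R(w, K) = 1/(-3 + K)
I(N) = N²/2
g(D, O) = -1/21 + D (g(D, O) = D + 1/(-3 + 6*(-3)) = D + 1/(-3 - 18) = D + 1/(-21) = D - 1/21 = -1/21 + D)
j(v, E) = E + v
(g(-3, -1) + j(1, I(4)))² = ((-1/21 - 3) + ((½)*4² + 1))² = (-64/21 + ((½)*16 + 1))² = (-64/21 + (8 + 1))² = (-64/21 + 9)² = (125/21)² = 15625/441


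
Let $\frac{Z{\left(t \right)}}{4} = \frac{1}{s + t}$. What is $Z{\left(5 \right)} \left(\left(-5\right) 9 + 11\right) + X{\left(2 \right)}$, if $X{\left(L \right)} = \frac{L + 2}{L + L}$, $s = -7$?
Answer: $69$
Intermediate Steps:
$Z{\left(t \right)} = \frac{4}{-7 + t}$
$X{\left(L \right)} = \frac{2 + L}{2 L}$
$Z{\left(5 \right)} \left(\left(-5\right) 9 + 11\right) + X{\left(2 \right)} = \frac{4}{-7 + 5} \left(\left(-5\right) 9 + 11\right) + \frac{2 + 2}{2 \cdot 2} = \frac{4}{-2} \left(-45 + 11\right) + \frac{1}{2} \cdot \frac{1}{2} \cdot 4 = 4 \left(- \frac{1}{2}\right) \left(-34\right) + 1 = \left(-2\right) \left(-34\right) + 1 = 68 + 1 = 69$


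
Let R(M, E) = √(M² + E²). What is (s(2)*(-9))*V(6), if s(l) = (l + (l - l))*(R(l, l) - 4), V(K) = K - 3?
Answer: 216 - 108*√2 ≈ 63.265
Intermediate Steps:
V(K) = -3 + K
R(M, E) = √(E² + M²)
s(l) = l*(-4 + √2*√(l²)) (s(l) = (l + (l - l))*(√(l² + l²) - 4) = (l + 0)*(√(2*l²) - 4) = l*(√2*√(l²) - 4) = l*(-4 + √2*√(l²)))
(s(2)*(-9))*V(6) = ((2*(-4 + √2*√(2²)))*(-9))*(-3 + 6) = ((2*(-4 + √2*√4))*(-9))*3 = ((2*(-4 + √2*2))*(-9))*3 = ((2*(-4 + 2*√2))*(-9))*3 = ((-8 + 4*√2)*(-9))*3 = (72 - 36*√2)*3 = 216 - 108*√2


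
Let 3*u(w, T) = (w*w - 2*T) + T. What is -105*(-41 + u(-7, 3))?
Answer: 2695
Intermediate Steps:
u(w, T) = -T/3 + w²/3 (u(w, T) = ((w*w - 2*T) + T)/3 = ((w² - 2*T) + T)/3 = (w² - T)/3 = -T/3 + w²/3)
-105*(-41 + u(-7, 3)) = -105*(-41 + (-⅓*3 + (⅓)*(-7)²)) = -105*(-41 + (-1 + (⅓)*49)) = -105*(-41 + (-1 + 49/3)) = -105*(-41 + 46/3) = -105*(-77/3) = 2695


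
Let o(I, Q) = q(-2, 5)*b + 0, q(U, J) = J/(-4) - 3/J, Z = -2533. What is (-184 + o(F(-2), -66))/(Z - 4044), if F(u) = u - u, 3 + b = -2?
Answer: 699/26308 ≈ 0.026570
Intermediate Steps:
b = -5 (b = -3 - 2 = -5)
F(u) = 0
q(U, J) = -3/J - J/4 (q(U, J) = J*(-¼) - 3/J = -J/4 - 3/J = -3/J - J/4)
o(I, Q) = 37/4 (o(I, Q) = (-3/5 - ¼*5)*(-5) + 0 = (-3*⅕ - 5/4)*(-5) + 0 = (-⅗ - 5/4)*(-5) + 0 = -37/20*(-5) + 0 = 37/4 + 0 = 37/4)
(-184 + o(F(-2), -66))/(Z - 4044) = (-184 + 37/4)/(-2533 - 4044) = -699/4/(-6577) = -699/4*(-1/6577) = 699/26308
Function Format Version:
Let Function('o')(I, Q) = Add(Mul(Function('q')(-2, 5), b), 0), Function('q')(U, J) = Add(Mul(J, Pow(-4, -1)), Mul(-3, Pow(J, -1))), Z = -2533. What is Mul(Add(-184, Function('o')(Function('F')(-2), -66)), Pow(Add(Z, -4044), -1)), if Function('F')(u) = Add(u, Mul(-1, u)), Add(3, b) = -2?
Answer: Rational(699, 26308) ≈ 0.026570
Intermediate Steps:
b = -5 (b = Add(-3, -2) = -5)
Function('F')(u) = 0
Function('q')(U, J) = Add(Mul(-3, Pow(J, -1)), Mul(Rational(-1, 4), J)) (Function('q')(U, J) = Add(Mul(J, Rational(-1, 4)), Mul(-3, Pow(J, -1))) = Add(Mul(Rational(-1, 4), J), Mul(-3, Pow(J, -1))) = Add(Mul(-3, Pow(J, -1)), Mul(Rational(-1, 4), J)))
Function('o')(I, Q) = Rational(37, 4) (Function('o')(I, Q) = Add(Mul(Add(Mul(-3, Pow(5, -1)), Mul(Rational(-1, 4), 5)), -5), 0) = Add(Mul(Add(Mul(-3, Rational(1, 5)), Rational(-5, 4)), -5), 0) = Add(Mul(Add(Rational(-3, 5), Rational(-5, 4)), -5), 0) = Add(Mul(Rational(-37, 20), -5), 0) = Add(Rational(37, 4), 0) = Rational(37, 4))
Mul(Add(-184, Function('o')(Function('F')(-2), -66)), Pow(Add(Z, -4044), -1)) = Mul(Add(-184, Rational(37, 4)), Pow(Add(-2533, -4044), -1)) = Mul(Rational(-699, 4), Pow(-6577, -1)) = Mul(Rational(-699, 4), Rational(-1, 6577)) = Rational(699, 26308)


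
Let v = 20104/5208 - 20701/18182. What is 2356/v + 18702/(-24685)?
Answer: 19650913652514/22720789865 ≈ 864.89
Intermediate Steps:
v = 4602145/1690926 (v = 20104*(1/5208) - 20701*1/18182 = 359/93 - 20701/18182 = 4602145/1690926 ≈ 2.7217)
2356/v + 18702/(-24685) = 2356/(4602145/1690926) + 18702/(-24685) = 2356*(1690926/4602145) + 18702*(-1/24685) = 3983821656/4602145 - 18702/24685 = 19650913652514/22720789865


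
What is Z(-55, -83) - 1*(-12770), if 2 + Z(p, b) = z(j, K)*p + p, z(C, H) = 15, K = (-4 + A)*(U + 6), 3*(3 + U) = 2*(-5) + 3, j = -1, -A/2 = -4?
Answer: 11888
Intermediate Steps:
A = 8 (A = -2*(-4) = 8)
U = -16/3 (U = -3 + (2*(-5) + 3)/3 = -3 + (-10 + 3)/3 = -3 + (⅓)*(-7) = -3 - 7/3 = -16/3 ≈ -5.3333)
K = 8/3 (K = (-4 + 8)*(-16/3 + 6) = 4*(⅔) = 8/3 ≈ 2.6667)
Z(p, b) = -2 + 16*p (Z(p, b) = -2 + (15*p + p) = -2 + 16*p)
Z(-55, -83) - 1*(-12770) = (-2 + 16*(-55)) - 1*(-12770) = (-2 - 880) + 12770 = -882 + 12770 = 11888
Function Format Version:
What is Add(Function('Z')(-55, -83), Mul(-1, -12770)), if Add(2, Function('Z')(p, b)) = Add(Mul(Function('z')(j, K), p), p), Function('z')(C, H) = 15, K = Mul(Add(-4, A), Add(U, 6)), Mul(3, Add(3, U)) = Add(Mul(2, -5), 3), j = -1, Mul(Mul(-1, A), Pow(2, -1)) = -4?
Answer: 11888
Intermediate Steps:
A = 8 (A = Mul(-2, -4) = 8)
U = Rational(-16, 3) (U = Add(-3, Mul(Rational(1, 3), Add(Mul(2, -5), 3))) = Add(-3, Mul(Rational(1, 3), Add(-10, 3))) = Add(-3, Mul(Rational(1, 3), -7)) = Add(-3, Rational(-7, 3)) = Rational(-16, 3) ≈ -5.3333)
K = Rational(8, 3) (K = Mul(Add(-4, 8), Add(Rational(-16, 3), 6)) = Mul(4, Rational(2, 3)) = Rational(8, 3) ≈ 2.6667)
Function('Z')(p, b) = Add(-2, Mul(16, p)) (Function('Z')(p, b) = Add(-2, Add(Mul(15, p), p)) = Add(-2, Mul(16, p)))
Add(Function('Z')(-55, -83), Mul(-1, -12770)) = Add(Add(-2, Mul(16, -55)), Mul(-1, -12770)) = Add(Add(-2, -880), 12770) = Add(-882, 12770) = 11888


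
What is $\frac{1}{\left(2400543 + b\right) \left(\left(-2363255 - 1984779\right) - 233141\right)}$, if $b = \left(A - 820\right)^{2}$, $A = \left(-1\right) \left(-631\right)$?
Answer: $- \frac{1}{11160951730200} \approx -8.9598 \cdot 10^{-14}$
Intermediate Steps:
$A = 631$
$b = 35721$ ($b = \left(631 - 820\right)^{2} = \left(-189\right)^{2} = 35721$)
$\frac{1}{\left(2400543 + b\right) \left(\left(-2363255 - 1984779\right) - 233141\right)} = \frac{1}{\left(2400543 + 35721\right) \left(\left(-2363255 - 1984779\right) - 233141\right)} = \frac{1}{2436264 \left(-4348034 - 233141\right)} = \frac{1}{2436264 \left(-4581175\right)} = \frac{1}{-11160951730200} = - \frac{1}{11160951730200}$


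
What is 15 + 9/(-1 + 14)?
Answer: 204/13 ≈ 15.692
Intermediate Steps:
15 + 9/(-1 + 14) = 15 + 9/13 = 204/13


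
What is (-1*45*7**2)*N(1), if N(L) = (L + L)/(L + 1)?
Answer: -2205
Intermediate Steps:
N(L) = 2*L/(1 + L) (N(L) = (2*L)/(1 + L) = 2*L/(1 + L))
(-1*45*7**2)*N(1) = (-1*45*7**2)*(2*1/(1 + 1)) = (-45*49)*(2*1/2) = -4410/2 = -2205*1 = -2205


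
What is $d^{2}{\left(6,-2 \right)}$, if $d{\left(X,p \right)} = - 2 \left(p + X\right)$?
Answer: $64$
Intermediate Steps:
$d{\left(X,p \right)} = - 2 X - 2 p$ ($d{\left(X,p \right)} = - 2 \left(X + p\right) = - 2 X - 2 p$)
$d^{2}{\left(6,-2 \right)} = \left(\left(-2\right) 6 - -4\right)^{2} = \left(-12 + 4\right)^{2} = \left(-8\right)^{2} = 64$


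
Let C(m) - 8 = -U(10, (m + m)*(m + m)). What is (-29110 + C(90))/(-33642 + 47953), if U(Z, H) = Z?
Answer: -29112/14311 ≈ -2.0342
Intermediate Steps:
C(m) = -2 (C(m) = 8 - 1*10 = 8 - 10 = -2)
(-29110 + C(90))/(-33642 + 47953) = (-29110 - 2)/(-33642 + 47953) = -29112/14311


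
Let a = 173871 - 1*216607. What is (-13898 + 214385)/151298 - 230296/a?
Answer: 193800610/28865497 ≈ 6.7139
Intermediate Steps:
a = -42736 (a = 173871 - 216607 = -42736)
(-13898 + 214385)/151298 - 230296/a = (-13898 + 214385)/151298 - 230296/(-42736) = 200487*(1/151298) - 230296*(-1/42736) = 28641/21614 + 28787/5342 = 193800610/28865497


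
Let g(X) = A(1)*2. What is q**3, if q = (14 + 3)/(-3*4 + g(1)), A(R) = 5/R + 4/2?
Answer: 4913/8 ≈ 614.13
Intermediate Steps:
A(R) = 2 + 5/R (A(R) = 5/R + 4*(1/2) = 5/R + 2 = 2 + 5/R)
g(X) = 14 (g(X) = (2 + 5/1)*2 = (2 + 5*1)*2 = (2 + 5)*2 = 7*2 = 14)
q = 17/2 (q = (14 + 3)/(-3*4 + 14) = 17/(-12 + 14) = 17/2 ≈ 8.5000)
q**3 = (17/2)**3 = 4913/8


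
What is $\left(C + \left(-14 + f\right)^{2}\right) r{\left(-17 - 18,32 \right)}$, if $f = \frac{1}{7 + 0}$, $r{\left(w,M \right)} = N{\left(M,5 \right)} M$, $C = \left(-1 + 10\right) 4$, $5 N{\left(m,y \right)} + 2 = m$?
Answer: $\frac{2145216}{49} \approx 43780.0$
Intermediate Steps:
$N{\left(m,y \right)} = - \frac{2}{5} + \frac{m}{5}$
$C = 36$ ($C = 9 \cdot 4 = 36$)
$r{\left(w,M \right)} = M \left(- \frac{2}{5} + \frac{M}{5}\right)$ ($r{\left(w,M \right)} = \left(- \frac{2}{5} + \frac{M}{5}\right) M = M \left(- \frac{2}{5} + \frac{M}{5}\right)$)
$f = \frac{1}{7} \approx 0.14286$
$\left(C + \left(-14 + f\right)^{2}\right) r{\left(-17 - 18,32 \right)} = \left(36 + \left(-14 + \frac{1}{7}\right)^{2}\right) \frac{1}{5} \cdot 32 \left(-2 + 32\right) = \left(36 + \left(- \frac{97}{7}\right)^{2}\right) \frac{1}{5} \cdot 32 \cdot 30 = \left(36 + \frac{9409}{49}\right) 192 = \frac{11173}{49} \cdot 192 = \frac{2145216}{49}$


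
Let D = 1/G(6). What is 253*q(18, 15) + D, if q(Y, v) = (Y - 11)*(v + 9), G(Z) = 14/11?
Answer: 595067/14 ≈ 42505.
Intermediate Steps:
G(Z) = 14/11 (G(Z) = 14*(1/11) = 14/11)
D = 11/14 (D = 1/(14/11) = 11/14 ≈ 0.78571)
q(Y, v) = (-11 + Y)*(9 + v)
253*q(18, 15) + D = 253*(-99 - 11*15 + 9*18 + 18*15) + 11/14 = 253*(-99 - 165 + 162 + 270) + 11/14 = 253*168 + 11/14 = 42504 + 11/14 = 595067/14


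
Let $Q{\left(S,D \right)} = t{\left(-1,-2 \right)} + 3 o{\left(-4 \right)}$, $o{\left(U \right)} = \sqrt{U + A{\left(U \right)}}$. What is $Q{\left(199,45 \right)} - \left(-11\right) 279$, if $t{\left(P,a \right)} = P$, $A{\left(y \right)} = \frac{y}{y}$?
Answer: $3068 + 3 i \sqrt{3} \approx 3068.0 + 5.1962 i$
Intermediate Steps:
$A{\left(y \right)} = 1$
$o{\left(U \right)} = \sqrt{1 + U}$ ($o{\left(U \right)} = \sqrt{U + 1} = \sqrt{1 + U}$)
$Q{\left(S,D \right)} = -1 + 3 i \sqrt{3}$ ($Q{\left(S,D \right)} = -1 + 3 \sqrt{1 - 4} = -1 + 3 \sqrt{-3} = -1 + 3 i \sqrt{3}$)
$Q{\left(199,45 \right)} - \left(-11\right) 279 = \left(-1 + 3 i \sqrt{3}\right) - \left(-11\right) 279 = \left(-1 + 3 i \sqrt{3}\right) - -3069 = \left(-1 + 3 i \sqrt{3}\right) + 3069 = 3068 + 3 i \sqrt{3}$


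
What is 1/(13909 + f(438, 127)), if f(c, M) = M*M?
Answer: 1/30038 ≈ 3.3291e-5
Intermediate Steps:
f(c, M) = M²
1/(13909 + f(438, 127)) = 1/(13909 + 127²) = 1/(13909 + 16129) = 1/30038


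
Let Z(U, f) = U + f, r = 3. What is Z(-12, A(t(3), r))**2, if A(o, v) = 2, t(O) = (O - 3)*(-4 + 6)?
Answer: 100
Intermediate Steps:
t(O) = -6 + 2*O (t(O) = (-3 + O)*2 = -6 + 2*O)
Z(-12, A(t(3), r))**2 = (-12 + 2)**2 = (-10)**2 = 100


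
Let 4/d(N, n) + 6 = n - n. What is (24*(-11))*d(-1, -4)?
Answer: 176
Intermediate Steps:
d(N, n) = -2/3 (d(N, n) = 4/(-6 + (n - n)) = 4/(-6 + 0) = 4/(-6) = 4*(-1/6) = -2/3)
(24*(-11))*d(-1, -4) = (24*(-11))*(-2/3) = -264*(-2/3) = 176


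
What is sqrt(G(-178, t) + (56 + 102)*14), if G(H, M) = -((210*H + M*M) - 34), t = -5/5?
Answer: 5*sqrt(1585) ≈ 199.06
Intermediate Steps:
t = -1 (t = -5*1/5 = -1)
G(H, M) = 34 - M**2 - 210*H (G(H, M) = -((210*H + M**2) - 34) = -((M**2 + 210*H) - 34) = -(-34 + M**2 + 210*H) = 34 - M**2 - 210*H)
sqrt(G(-178, t) + (56 + 102)*14) = sqrt((34 - 1*(-1)**2 - 210*(-178)) + (56 + 102)*14) = sqrt((34 - 1*1 + 37380) + 158*14) = sqrt((34 - 1 + 37380) + 2212) = sqrt(37413 + 2212) = sqrt(39625) = 5*sqrt(1585)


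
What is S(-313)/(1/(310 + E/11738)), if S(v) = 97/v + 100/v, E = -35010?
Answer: -354971345/1836997 ≈ -193.23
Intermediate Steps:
S(v) = 197/v
S(-313)/(1/(310 + E/11738)) = (197/(-313))/(1/(310 - 35010/11738)) = (197*(-1/313))/(1/(310 - 35010*1/11738)) = -197/(313*(1/(310 - 17505/5869))) = -197/(313*(1/(1801885/5869))) = -197/(313*5869/1801885) = -197/313*1801885/5869 = -354971345/1836997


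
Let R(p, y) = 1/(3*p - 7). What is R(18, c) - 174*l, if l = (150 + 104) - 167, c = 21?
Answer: -711485/47 ≈ -15138.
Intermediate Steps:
R(p, y) = 1/(-7 + 3*p)
l = 87 (l = 254 - 167 = 87)
R(18, c) - 174*l = 1/(-7 + 3*18) - 174*87 = 1/(-7 + 54) - 15138 = 1/47 - 15138 = -711485/47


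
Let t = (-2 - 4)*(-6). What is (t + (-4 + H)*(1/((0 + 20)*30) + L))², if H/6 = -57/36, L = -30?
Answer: 31113784881/160000 ≈ 1.9446e+5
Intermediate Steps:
t = 36 (t = -6*(-6) = 36)
H = -19/2 (H = 6*(-57/36) = 6*(-57*1/36) = 6*(-19/12) = -19/2 ≈ -9.5000)
(t + (-4 + H)*(1/((0 + 20)*30) + L))² = (36 + (-4 - 19/2)*(1/((0 + 20)*30) - 30))² = (36 - 27*((1/30)/20 - 30)/2)² = (36 - 27*((1/20)*(1/30) - 30)/2)² = (36 - 27*(1/600 - 30)/2)² = (36 - 27/2*(-17999/600))² = (36 + 161991/400)² = (176391/400)² = 31113784881/160000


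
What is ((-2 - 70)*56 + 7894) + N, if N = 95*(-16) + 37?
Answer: 2379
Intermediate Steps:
N = -1483 (N = -1520 + 37 = -1483)
((-2 - 70)*56 + 7894) + N = ((-2 - 70)*56 + 7894) - 1483 = (-72*56 + 7894) - 1483 = (-4032 + 7894) - 1483 = 3862 - 1483 = 2379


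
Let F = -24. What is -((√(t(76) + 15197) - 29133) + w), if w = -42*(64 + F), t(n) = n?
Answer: 30813 - 3*√1697 ≈ 30689.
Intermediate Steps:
w = -1680 (w = -42*(64 - 24) = -42*40 = -1680)
-((√(t(76) + 15197) - 29133) + w) = -((√(76 + 15197) - 29133) - 1680) = -((√15273 - 29133) - 1680) = -((3*√1697 - 29133) - 1680) = -((-29133 + 3*√1697) - 1680) = -(-30813 + 3*√1697) = 30813 - 3*√1697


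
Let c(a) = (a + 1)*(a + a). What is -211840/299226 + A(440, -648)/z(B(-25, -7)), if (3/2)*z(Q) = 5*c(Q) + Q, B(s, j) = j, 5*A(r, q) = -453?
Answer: -640773667/617901690 ≈ -1.0370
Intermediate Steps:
A(r, q) = -453/5 (A(r, q) = (1/5)*(-453) = -453/5)
c(a) = 2*a*(1 + a) (c(a) = (1 + a)*(2*a) = 2*a*(1 + a))
z(Q) = 2*Q/3 + 20*Q*(1 + Q)/3 (z(Q) = 2*(5*(2*Q*(1 + Q)) + Q)/3 = 2*(10*Q*(1 + Q) + Q)/3 = 2*(Q + 10*Q*(1 + Q))/3 = 2*Q/3 + 20*Q*(1 + Q)/3)
-211840/299226 + A(440, -648)/z(B(-25, -7)) = -211840/299226 - 453*(-3/(14*(11 + 10*(-7))))/5 = -211840*1/299226 - 453*(-3/(14*(11 - 70)))/5 = -105920/149613 - 453/(5*((2/3)*(-7)*(-59))) = -105920/149613 - 453/(5*826/3) = -105920/149613 - 453/5*3/826 = -105920/149613 - 1359/4130 = -640773667/617901690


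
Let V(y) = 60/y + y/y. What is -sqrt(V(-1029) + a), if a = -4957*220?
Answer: -I*sqrt(2618384279)/49 ≈ -1044.3*I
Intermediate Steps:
a = -1090540
V(y) = 1 + 60/y (V(y) = 60/y + 1 = 1 + 60/y)
-sqrt(V(-1029) + a) = -sqrt((60 - 1029)/(-1029) - 1090540) = -sqrt(-1/1029*(-969) - 1090540) = -sqrt(323/343 - 1090540) = -sqrt(-374054897/343) = -I*sqrt(2618384279)/49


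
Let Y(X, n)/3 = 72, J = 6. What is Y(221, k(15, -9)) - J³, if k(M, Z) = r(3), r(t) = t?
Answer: 0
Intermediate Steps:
k(M, Z) = 3
Y(X, n) = 216 (Y(X, n) = 3*72 = 216)
Y(221, k(15, -9)) - J³ = 216 - 1*6³ = 216 - 1*216 = 216 - 216 = 0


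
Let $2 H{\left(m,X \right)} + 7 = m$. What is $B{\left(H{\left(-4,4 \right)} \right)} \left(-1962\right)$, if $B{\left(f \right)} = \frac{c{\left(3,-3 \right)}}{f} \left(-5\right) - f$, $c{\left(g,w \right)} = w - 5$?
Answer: $\frac{38259}{11} \approx 3478.1$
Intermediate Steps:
$c{\left(g,w \right)} = -5 + w$
$H{\left(m,X \right)} = - \frac{7}{2} + \frac{m}{2}$
$B{\left(f \right)} = - f + \frac{40}{f}$ ($B{\left(f \right)} = \frac{-5 - 3}{f} \left(-5\right) - f = - \frac{8}{f} \left(-5\right) - f = \frac{40}{f} - f = - f + \frac{40}{f}$)
$B{\left(H{\left(-4,4 \right)} \right)} \left(-1962\right) = \left(- (- \frac{7}{2} + \frac{1}{2} \left(-4\right)) + \frac{40}{- \frac{7}{2} + \frac{1}{2} \left(-4\right)}\right) \left(-1962\right) = \left(- (- \frac{7}{2} - 2) + \frac{40}{- \frac{7}{2} - 2}\right) \left(-1962\right) = \left(\left(-1\right) \left(- \frac{11}{2}\right) + \frac{40}{- \frac{11}{2}}\right) \left(-1962\right) = \left(\frac{11}{2} + 40 \left(- \frac{2}{11}\right)\right) \left(-1962\right) = \left(\frac{11}{2} - \frac{80}{11}\right) \left(-1962\right) = \left(- \frac{39}{22}\right) \left(-1962\right) = \frac{38259}{11}$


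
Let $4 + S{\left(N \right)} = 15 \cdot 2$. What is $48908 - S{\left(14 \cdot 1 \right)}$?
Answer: $48882$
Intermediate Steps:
$S{\left(N \right)} = 26$ ($S{\left(N \right)} = -4 + 15 \cdot 2 = -4 + 30 = 26$)
$48908 - S{\left(14 \cdot 1 \right)} = 48908 - 26 = 48882$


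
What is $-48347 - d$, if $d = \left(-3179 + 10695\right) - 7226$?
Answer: $-48637$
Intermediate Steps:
$d = 290$ ($d = 7516 - 7226 = 290$)
$-48347 - d = -48347 - 290 = -48637$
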